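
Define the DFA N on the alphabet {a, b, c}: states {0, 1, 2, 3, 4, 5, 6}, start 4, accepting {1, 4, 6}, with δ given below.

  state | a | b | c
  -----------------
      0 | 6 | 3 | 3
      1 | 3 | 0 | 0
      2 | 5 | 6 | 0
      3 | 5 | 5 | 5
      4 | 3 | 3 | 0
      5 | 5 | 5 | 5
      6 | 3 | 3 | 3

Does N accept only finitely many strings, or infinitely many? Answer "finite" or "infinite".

finite

The useful states (reachable from 4 and able to reach an accepting state) are {0, 4, 6}.
Restricted to these states the transition graph has no cycle, so every accepting path has bounded length and L is finite.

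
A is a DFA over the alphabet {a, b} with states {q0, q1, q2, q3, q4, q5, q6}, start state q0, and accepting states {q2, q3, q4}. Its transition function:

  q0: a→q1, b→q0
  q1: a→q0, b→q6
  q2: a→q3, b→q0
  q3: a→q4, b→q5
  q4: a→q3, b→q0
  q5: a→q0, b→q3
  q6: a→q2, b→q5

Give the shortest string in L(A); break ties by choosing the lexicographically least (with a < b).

aba

A breadth-first search from q0 reaches an accepting state first via the path q0 → q1 → q6 → q2 on input aba.
No string of length < 3 is accepted (BFS exhausts all shorter strings without reaching an accepting state), and aba is the lexicographically least accepting string of length 3.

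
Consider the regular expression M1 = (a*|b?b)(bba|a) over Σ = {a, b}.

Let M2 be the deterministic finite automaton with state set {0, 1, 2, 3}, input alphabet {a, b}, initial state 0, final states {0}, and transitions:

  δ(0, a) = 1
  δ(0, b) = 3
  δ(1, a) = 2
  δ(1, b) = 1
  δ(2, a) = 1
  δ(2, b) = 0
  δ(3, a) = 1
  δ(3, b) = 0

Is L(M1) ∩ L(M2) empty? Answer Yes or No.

Converting the expression M1 to a DFA (subset construction, then merging equivalent states) gives the minimal DFA with states {r0, r1, r2, r3, r4, r5, r6, r7, r8}, start state r0, accepting states {r1, r4} and transitions r0: a→r1, b→r2; r1: a→r1, b→r3; r2: a→r4, b→r5; r3: a→r6, b→r7; r4: a→r6, b→r6; r5: a→r4, b→r8; r6: a→r6, b→r6; r7: a→r4, b→r6; r8: a→r4, b→r7.
Exploring the product automaton M1 × M2 from the start pair (r0, 0), following both machines on each input symbol, reaches 17 state pairs: (r0, 0), (r1, 1), (r2, 3), (r1, 2), (r3, 1), (r4, 1), (r5, 0), (r3, 0), (r6, 2), (r7, 1), (r6, 1), (r8, 3), (r7, 3), (r6, 0), (r4, 2), (r7, 0), (r6, 3).
M1 accepts in {r1, r4} and M2 accepts in {0}; no reachable pair has both components accepting, so no string drives both machines to acceptance simultaneously and L(M1) ∩ L(M2) = ∅.
So no string is accepted by both, and the intersection is empty.

Yes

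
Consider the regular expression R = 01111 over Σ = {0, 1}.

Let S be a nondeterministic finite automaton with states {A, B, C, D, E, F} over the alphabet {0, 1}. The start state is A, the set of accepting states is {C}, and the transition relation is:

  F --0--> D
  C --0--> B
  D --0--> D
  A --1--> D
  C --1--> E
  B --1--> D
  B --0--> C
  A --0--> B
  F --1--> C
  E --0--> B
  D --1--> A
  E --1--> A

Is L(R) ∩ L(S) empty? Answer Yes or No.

Yes

Converting the expression R to a DFA (subset construction, then merging equivalent states) gives the minimal DFA with states {r0, r1, r2, r3, r4, r5, r6}, start state r0, accepting states {r6} and transitions r0: 0→r1, 1→r2; r1: 0→r2, 1→r3; r2: 0→r2, 1→r2; r3: 0→r2, 1→r4; r4: 0→r2, 1→r5; r5: 0→r2, 1→r6; r6: 0→r2, 1→r2.
Exploring the product automaton R × S from the start pair (r0, A), following both machines on each input symbol, reaches 11 state pairs: (r0, A), (r1, B), (r2, D), (r2, C), (r3, D), (r2, A), (r2, B), (r2, E), (r4, A), (r5, D), (r6, A).
R accepts in {r6} and S accepts in {C}; no reachable pair has both components accepting, so no string drives both machines to acceptance simultaneously and L(R) ∩ L(S) = ∅.
So no string is accepted by both, and the intersection is empty.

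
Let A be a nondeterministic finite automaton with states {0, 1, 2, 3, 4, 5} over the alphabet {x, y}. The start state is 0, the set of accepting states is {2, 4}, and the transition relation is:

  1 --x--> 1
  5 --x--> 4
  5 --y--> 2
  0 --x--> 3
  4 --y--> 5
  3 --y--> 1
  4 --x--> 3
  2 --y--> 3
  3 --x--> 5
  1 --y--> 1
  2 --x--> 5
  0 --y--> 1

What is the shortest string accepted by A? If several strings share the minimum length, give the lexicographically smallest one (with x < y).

A breadth-first search from 0 reaches an accepting state first via the path 0 → 3 → 5 → 4 on input xxx.
No string of length < 3 is accepted (BFS exhausts all shorter strings without reaching an accepting state), and xxx is the lexicographically least accepting string of length 3.

xxx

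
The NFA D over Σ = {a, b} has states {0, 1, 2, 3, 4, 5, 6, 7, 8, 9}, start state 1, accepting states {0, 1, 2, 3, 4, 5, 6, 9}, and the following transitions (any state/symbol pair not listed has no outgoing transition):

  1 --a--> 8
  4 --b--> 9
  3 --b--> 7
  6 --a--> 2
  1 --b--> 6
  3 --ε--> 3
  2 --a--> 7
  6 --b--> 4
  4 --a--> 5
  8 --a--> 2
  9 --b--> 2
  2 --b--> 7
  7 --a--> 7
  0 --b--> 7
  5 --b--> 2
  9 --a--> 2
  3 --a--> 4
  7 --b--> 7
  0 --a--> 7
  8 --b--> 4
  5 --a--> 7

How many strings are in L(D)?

16

The useful subgraph on states {1, 2, 4, 5, 6, 8, 9} is acyclic, so L(D) is finite; the longest accepting path visits 5 useful states, giving maximum string length 4.
Counting accepting paths from 1 by length: 1 of length 0, 1 of length 1, 4 of length 2, 4 of length 3, 6 of length 4. Total 16.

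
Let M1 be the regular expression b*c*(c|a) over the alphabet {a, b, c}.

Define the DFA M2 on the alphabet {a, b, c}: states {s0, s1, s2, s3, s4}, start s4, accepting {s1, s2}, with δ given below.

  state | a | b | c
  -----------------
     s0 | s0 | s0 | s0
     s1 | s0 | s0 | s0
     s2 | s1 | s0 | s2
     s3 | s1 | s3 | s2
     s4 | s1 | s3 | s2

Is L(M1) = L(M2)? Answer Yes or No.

Yes

Converting the expression M1 to a DFA (subset construction, then merging equivalent states) gives the minimal DFA with states {r0, r1, r2, r3}, start state r0, accepting states {r1, r2} and transitions r0: a→r1, b→r0, c→r2; r1: a→r3, b→r3, c→r3; r2: a→r1, b→r3, c→r2; r3: a→r3, b→r3, c→r3.
Exploring the product automaton M1 × M2 from the start pair (r0, s4), following both machines on each input symbol, reaches 5 state pairs: (r0, s4), (r1, s1), (r0, s3), (r2, s2), (r3, s0).
M1 accepts in {r1, r2} and M2 accepts in {s1, s2}. In every reachable pair the two components are either both accepting — (r1, s1), (r2, s2) — or both non-accepting, so no string is accepted by exactly one of the machines: L(M1) \ L(M2) and L(M2) \ L(M1) are both empty.
Hence every string is accepted by M1 iff it is accepted by M2, and the two languages coincide.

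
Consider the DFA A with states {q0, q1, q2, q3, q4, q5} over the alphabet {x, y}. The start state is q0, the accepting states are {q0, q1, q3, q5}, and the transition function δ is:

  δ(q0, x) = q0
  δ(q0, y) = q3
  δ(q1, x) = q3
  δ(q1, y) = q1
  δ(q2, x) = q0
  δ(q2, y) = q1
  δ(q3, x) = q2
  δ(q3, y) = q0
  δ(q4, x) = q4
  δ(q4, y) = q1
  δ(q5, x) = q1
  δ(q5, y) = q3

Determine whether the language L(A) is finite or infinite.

infinite

State q0 is reachable from the start and can reach an accepting state, and it lies on the cycle q0 → q0.
Traversing that cycle any number of times yields accepted strings of unbounded length, so the language is infinite.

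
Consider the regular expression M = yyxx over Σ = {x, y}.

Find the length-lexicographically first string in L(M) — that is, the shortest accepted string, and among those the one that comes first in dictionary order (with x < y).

By inspection of the expression, no string of length less than 4 matches, and yyxx is the lexicographically first match of length 4.

yyxx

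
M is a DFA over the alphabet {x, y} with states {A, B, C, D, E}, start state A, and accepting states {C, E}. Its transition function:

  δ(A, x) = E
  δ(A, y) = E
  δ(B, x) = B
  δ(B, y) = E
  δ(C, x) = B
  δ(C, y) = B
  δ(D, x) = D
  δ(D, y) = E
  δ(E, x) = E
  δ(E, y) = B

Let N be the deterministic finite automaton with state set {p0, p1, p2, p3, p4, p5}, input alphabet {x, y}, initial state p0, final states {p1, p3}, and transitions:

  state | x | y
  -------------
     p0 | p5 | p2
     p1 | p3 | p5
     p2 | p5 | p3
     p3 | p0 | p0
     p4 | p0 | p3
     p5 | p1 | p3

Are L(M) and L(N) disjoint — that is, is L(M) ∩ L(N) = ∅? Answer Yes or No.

No

The string xx is accepted by both M and N.
Hence L(M) ∩ L(N) ≠ ∅.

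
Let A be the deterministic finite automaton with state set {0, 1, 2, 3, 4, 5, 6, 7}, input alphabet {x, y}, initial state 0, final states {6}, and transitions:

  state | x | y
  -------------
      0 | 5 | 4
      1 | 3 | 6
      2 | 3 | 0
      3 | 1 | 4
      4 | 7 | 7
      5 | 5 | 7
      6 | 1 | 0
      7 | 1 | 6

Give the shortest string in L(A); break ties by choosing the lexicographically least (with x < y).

xyy

A breadth-first search from 0 reaches an accepting state first via the path 0 → 5 → 7 → 6 on input xyy.
No string of length < 3 is accepted (BFS exhausts all shorter strings without reaching an accepting state), and xyy is the lexicographically least accepting string of length 3.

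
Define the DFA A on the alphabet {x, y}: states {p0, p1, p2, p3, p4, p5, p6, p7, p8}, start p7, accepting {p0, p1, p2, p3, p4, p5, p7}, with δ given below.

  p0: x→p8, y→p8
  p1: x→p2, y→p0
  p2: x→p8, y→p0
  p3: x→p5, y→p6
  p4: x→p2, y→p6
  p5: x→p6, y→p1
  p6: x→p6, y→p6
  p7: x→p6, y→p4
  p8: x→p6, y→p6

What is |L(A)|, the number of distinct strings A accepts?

4

The useful subgraph on states {p0, p2, p4, p7} is acyclic, so L(A) is finite; the longest accepting path visits 4 useful states, giving maximum string length 3.
Counting accepting paths from p7 by length: 1 of length 0, 1 of length 1, 1 of length 2, 1 of length 3. Total 4.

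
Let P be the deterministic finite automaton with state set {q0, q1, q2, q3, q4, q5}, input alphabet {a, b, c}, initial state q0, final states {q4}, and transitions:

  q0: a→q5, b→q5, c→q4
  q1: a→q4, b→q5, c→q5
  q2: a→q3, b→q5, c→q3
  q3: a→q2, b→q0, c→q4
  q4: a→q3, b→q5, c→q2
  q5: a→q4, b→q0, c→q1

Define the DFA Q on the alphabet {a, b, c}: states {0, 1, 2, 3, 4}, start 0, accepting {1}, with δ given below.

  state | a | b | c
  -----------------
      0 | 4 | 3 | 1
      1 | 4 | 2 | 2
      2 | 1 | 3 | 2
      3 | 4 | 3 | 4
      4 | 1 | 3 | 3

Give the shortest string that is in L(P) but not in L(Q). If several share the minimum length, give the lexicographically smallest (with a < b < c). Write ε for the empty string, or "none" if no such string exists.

ba

The string ba is accepted by P but not by Q.
No shorter string lies in the difference, and ba is the lexicographically first length-2 string in L(P) \ L(Q).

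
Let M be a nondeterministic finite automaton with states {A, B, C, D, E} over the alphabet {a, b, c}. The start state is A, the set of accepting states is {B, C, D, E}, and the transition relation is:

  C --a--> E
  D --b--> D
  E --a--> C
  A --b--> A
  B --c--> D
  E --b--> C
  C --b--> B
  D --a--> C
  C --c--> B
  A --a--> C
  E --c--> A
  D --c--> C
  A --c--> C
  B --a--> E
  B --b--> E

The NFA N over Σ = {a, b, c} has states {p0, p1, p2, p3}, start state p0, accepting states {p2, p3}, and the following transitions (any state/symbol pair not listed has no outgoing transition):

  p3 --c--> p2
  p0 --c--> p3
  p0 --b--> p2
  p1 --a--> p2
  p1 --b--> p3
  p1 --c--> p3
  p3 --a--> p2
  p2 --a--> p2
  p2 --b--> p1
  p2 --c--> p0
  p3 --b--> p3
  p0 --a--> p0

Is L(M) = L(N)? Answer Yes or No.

No

The string a is accepted by M but rejected by N.
So L(M) ≠ L(N).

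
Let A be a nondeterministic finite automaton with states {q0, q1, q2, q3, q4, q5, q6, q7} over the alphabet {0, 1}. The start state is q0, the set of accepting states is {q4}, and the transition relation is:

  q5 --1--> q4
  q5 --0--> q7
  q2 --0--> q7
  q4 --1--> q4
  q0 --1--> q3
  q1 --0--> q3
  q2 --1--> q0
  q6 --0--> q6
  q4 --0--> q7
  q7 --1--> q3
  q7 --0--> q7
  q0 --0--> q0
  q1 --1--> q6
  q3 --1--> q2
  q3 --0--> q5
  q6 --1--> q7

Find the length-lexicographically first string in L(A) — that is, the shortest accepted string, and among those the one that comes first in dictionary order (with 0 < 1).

A breadth-first search from q0 reaches an accepting state first via the path q0 → q3 → q5 → q4 on input 101.
No string of length < 3 is accepted (BFS exhausts all shorter strings without reaching an accepting state), and 101 is the lexicographically least accepting string of length 3.

101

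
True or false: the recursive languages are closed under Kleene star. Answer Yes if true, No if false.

For an input w of length n, decide by dynamic programming over positions 0..n whether w factors into blocks from L, calling the decider for L on each of the O(n²) substrings; every call halts, so this decides L*.
So the recursive languages are closed under Kleene star.

Yes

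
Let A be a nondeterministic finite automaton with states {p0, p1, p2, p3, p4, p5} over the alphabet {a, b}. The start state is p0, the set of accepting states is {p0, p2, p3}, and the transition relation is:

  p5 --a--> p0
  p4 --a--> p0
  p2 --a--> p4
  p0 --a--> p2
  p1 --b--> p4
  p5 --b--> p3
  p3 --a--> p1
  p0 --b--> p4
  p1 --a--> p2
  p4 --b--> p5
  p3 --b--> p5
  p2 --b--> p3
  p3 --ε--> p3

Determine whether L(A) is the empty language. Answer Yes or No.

No

The empty string ε is accepted: the run p0 ends in the accepting state p0.
Since at least one string is accepted, L(A) is not empty.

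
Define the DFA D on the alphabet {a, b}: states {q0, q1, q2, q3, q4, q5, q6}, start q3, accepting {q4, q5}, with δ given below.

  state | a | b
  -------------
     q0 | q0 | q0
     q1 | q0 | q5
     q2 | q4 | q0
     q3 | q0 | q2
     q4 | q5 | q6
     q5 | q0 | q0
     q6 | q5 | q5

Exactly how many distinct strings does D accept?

The useful subgraph on states {q2, q3, q4, q5, q6} is acyclic, so L(D) is finite; the longest accepting path visits 5 useful states, giving maximum string length 4.
Counting accepting paths from q3 by length: 1 of length 2, 1 of length 3, 2 of length 4. Total 4.

4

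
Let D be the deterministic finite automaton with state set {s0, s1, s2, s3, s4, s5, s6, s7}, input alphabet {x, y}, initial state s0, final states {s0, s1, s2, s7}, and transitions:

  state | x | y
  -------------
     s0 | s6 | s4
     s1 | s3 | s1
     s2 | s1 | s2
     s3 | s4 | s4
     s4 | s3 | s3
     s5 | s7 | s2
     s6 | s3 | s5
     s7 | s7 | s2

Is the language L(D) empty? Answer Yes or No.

No

The empty string ε is accepted: the run s0 ends in the accepting state s0.
Since at least one string is accepted, L(D) is not empty.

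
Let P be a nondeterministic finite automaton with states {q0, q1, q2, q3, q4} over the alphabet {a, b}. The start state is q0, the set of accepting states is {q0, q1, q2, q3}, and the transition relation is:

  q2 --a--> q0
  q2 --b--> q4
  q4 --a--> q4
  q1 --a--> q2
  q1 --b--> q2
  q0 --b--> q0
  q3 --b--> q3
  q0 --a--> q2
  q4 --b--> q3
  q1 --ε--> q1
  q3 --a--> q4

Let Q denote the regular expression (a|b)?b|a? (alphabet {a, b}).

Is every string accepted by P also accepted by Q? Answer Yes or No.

No

The string aa is in L(P) but not in L(Q).
So L(P) ⊄ L(Q).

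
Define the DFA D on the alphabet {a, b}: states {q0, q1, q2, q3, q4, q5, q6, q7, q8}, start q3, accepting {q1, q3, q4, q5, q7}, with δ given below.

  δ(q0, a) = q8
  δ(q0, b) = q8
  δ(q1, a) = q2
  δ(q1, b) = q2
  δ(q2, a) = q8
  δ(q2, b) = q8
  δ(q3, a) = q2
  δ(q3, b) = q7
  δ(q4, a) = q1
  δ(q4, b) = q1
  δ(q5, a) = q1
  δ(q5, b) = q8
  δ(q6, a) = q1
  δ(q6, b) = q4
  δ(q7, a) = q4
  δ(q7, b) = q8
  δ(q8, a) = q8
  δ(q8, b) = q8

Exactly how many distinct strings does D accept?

5

The useful subgraph on states {q1, q3, q4, q7} is acyclic, so L(D) is finite; the longest accepting path visits 4 useful states, giving maximum string length 3.
Counting accepting paths from q3 by length: 1 of length 0, 1 of length 1, 1 of length 2, 2 of length 3. Total 5.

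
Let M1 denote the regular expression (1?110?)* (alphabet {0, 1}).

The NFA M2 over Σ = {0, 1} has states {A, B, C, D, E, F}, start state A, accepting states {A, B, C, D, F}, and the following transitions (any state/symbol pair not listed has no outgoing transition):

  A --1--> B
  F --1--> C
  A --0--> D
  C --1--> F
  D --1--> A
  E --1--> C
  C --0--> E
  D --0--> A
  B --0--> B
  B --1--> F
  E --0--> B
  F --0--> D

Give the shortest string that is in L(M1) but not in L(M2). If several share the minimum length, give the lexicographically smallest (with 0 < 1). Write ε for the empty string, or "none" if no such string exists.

1110

The string 1110 is accepted by M1 but not by M2.
No shorter string lies in the difference, and 1110 is the lexicographically first length-4 string in L(M1) \ L(M2).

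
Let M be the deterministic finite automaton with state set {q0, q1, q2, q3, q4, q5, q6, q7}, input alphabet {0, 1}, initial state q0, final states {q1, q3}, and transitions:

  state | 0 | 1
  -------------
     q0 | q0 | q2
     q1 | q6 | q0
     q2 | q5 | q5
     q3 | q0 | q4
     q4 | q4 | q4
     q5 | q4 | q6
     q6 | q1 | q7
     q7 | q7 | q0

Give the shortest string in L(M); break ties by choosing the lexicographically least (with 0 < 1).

1010

A breadth-first search from q0 reaches an accepting state first via the path q0 → q2 → q5 → q6 → q1 on input 1010.
No string of length < 4 is accepted (BFS exhausts all shorter strings without reaching an accepting state), and 1010 is the lexicographically least accepting string of length 4.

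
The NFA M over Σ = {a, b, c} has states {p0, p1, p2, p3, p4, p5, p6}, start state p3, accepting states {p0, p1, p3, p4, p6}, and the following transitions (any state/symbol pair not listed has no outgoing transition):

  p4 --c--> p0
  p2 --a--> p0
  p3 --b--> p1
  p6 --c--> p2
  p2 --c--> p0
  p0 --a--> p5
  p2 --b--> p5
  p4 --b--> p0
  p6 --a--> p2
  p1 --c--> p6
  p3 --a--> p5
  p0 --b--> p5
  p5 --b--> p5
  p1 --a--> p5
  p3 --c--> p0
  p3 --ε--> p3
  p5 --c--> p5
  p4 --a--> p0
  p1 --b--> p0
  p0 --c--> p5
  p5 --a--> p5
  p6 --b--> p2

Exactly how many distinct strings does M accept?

The useful subgraph on states {p0, p1, p2, p3, p6} is acyclic, so L(M) is finite; the longest accepting path visits 5 useful states, giving maximum string length 4.
Counting accepting paths from p3 by length: 1 of length 0, 2 of length 1, 2 of length 2, 6 of length 4. Total 11.

11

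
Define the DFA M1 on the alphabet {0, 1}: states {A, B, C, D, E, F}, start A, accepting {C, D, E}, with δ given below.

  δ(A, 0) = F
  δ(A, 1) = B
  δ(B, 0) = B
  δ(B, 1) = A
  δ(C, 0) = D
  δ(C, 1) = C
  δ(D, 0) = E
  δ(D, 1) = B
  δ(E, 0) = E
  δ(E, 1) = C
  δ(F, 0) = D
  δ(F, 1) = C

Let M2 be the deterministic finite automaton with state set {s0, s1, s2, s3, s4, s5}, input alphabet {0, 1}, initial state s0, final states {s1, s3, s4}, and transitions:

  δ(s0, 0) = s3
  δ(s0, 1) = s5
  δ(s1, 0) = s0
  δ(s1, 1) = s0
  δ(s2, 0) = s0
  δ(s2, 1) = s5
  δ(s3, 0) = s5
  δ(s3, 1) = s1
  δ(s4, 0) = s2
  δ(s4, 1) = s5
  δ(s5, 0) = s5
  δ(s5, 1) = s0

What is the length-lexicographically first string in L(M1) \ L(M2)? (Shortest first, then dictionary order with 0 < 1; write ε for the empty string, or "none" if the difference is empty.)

The string 00 is accepted by M1 but not by M2.
No shorter string lies in the difference, and 00 is the lexicographically first length-2 string in L(M1) \ L(M2).

00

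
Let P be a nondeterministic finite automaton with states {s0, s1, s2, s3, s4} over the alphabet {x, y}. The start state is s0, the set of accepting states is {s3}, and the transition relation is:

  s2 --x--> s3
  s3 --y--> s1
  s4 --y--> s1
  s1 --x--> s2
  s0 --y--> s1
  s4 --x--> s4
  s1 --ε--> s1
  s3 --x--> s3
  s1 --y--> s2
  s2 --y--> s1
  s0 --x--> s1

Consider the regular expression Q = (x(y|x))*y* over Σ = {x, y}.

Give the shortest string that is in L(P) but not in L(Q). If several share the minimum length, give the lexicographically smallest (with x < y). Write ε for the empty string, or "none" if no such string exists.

xxx

The string xxx is accepted by P but not by Q.
No shorter string lies in the difference, and xxx is the lexicographically first length-3 string in L(P) \ L(Q).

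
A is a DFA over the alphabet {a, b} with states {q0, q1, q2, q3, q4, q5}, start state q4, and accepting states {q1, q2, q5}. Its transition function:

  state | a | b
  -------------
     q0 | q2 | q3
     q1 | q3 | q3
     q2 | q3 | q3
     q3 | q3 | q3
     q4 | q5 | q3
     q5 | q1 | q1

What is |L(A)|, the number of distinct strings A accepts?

The useful subgraph on states {q1, q4, q5} is acyclic, so L(A) is finite; the longest accepting path visits 3 useful states, giving maximum string length 2.
Counting accepting paths from q4 by length: 1 of length 1, 2 of length 2. Total 3.

3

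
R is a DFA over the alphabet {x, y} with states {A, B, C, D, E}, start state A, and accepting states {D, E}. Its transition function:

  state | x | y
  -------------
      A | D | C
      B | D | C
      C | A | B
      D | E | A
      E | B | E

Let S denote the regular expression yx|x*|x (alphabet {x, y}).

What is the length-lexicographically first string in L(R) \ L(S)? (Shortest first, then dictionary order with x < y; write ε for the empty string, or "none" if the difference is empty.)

xxy

The string xxy is accepted by R but not by S.
No shorter string lies in the difference, and xxy is the lexicographically first length-3 string in L(R) \ L(S).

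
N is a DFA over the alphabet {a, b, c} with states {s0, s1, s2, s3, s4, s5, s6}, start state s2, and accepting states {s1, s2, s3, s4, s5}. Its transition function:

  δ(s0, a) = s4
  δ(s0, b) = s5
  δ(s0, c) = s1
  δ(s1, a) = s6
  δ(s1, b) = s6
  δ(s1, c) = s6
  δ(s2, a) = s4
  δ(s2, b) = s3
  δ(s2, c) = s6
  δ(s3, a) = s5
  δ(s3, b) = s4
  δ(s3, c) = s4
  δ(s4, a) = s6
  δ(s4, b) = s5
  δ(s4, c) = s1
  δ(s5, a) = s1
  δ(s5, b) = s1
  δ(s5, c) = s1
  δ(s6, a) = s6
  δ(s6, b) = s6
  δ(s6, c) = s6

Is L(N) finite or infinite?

finite

The useful states (reachable from s2 and able to reach an accepting state) are {s1, s2, s3, s4, s5}.
Restricted to these states the transition graph has no cycle, so every accepting path has bounded length and L is finite.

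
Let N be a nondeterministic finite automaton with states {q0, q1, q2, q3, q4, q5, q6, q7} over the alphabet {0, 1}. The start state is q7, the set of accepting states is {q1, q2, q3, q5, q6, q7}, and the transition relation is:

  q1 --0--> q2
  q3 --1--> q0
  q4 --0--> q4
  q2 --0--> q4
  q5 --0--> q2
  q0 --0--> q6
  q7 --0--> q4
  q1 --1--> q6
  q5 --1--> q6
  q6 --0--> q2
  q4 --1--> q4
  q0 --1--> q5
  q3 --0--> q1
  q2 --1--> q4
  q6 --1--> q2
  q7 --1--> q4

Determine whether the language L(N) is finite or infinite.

finite

The useful states (reachable from q7 and able to reach an accepting state) are {q7}.
Restricted to these states the transition graph has no cycle, so every accepting path has bounded length and L is finite.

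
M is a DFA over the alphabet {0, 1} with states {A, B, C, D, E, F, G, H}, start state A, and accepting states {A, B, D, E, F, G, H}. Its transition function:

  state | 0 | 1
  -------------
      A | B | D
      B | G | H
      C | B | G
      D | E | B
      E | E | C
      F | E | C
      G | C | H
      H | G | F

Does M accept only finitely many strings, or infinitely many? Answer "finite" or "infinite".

State B is reachable from the start and can reach an accepting state, and it lies on the cycle B → G → C → B.
Traversing that cycle any number of times yields accepted strings of unbounded length, so the language is infinite.

infinite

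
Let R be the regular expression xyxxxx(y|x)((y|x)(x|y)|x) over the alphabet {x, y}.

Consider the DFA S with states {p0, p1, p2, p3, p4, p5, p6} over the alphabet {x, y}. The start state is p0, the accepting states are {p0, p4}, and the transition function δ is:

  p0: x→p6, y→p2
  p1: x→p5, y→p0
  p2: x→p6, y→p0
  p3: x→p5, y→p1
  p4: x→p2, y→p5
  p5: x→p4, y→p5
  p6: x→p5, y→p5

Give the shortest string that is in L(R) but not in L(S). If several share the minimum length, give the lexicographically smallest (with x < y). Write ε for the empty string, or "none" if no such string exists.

The string xyxxxxxx is accepted by R but not by S.
No shorter string lies in the difference, and xyxxxxxx is the lexicographically first length-8 string in L(R) \ L(S).

xyxxxxxx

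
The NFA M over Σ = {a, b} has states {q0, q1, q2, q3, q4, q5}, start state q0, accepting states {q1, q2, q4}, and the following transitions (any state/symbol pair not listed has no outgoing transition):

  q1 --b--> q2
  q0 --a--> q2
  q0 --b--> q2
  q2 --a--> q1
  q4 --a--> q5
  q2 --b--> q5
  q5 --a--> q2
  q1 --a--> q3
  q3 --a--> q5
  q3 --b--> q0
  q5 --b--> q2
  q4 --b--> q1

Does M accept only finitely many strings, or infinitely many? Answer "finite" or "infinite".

infinite

State q2 is reachable from the start and can reach an accepting state, and it lies on the cycle q2 → q1 → q2.
Traversing that cycle any number of times yields accepted strings of unbounded length, so the language is infinite.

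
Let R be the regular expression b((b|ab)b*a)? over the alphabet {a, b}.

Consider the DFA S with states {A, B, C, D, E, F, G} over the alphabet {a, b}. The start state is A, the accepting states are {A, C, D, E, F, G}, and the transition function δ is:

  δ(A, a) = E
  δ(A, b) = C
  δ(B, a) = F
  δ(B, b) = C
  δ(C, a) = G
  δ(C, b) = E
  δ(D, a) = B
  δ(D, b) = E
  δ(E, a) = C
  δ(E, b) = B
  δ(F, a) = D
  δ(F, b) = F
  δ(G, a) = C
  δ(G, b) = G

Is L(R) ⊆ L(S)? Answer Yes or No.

Yes

Converting the expression R to a DFA (subset construction, then merging equivalent states) gives the minimal DFA with states {r0, r1, r2, r3, r4, r5}, start state r0, accepting states {r2, r5} and transitions r0: a→r1, b→r2; r1: a→r1, b→r1; r2: a→r3, b→r4; r3: a→r1, b→r4; r4: a→r5, b→r4; r5: a→r1, b→r1.
Exploring the product automaton R × S from the start pair (r0, A), following both machines on each input symbol, reaches 16 state pairs: (r0, A), (r1, E), (r2, C), (r1, C), (r1, B), (r3, G), (r4, E), (r1, G), (r1, F), (r4, G), (r5, C), (r4, B), (r1, D), (r5, F), (r4, C), (r5, G).
R accepts in {r2, r5} and S accepts in {A, C, D, E, F, G}. The reachable pairs whose R-component is accepting are (r2, C), (r5, C), (r5, F), (r5, G); in each of them the S-component is accepting too, so the product for L(R) \ L(S) (R-component accepting, S-component rejecting) has no reachable accepting pair and the difference is empty.
Hence every string in L(R) is also in L(S).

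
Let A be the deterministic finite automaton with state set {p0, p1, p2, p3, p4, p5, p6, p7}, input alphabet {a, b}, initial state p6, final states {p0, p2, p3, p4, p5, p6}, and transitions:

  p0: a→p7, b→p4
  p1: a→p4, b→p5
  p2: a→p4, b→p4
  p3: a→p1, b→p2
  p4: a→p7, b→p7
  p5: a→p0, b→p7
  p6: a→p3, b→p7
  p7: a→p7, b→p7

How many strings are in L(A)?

The useful subgraph on states {p0, p1, p2, p3, p4, p5, p6} is acyclic, so L(A) is finite; the longest accepting path visits 6 useful states, giving maximum string length 5.
Counting accepting paths from p6 by length: 1 of length 0, 1 of length 1, 1 of length 2, 4 of length 3, 1 of length 4, 1 of length 5. Total 9.

9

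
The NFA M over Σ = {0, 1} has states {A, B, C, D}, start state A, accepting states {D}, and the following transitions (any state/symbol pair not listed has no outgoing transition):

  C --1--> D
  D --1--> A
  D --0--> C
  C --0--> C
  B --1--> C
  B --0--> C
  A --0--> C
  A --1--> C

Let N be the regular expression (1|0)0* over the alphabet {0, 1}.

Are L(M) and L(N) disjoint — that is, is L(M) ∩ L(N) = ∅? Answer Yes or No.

Yes

Converting the expression N to a DFA (subset construction, then merging equivalent states) gives the minimal DFA with states {n0, n1, n2}, start state n0, accepting states {n1} and transitions n0: 0→n1, 1→n1; n1: 0→n1, 1→n2; n2: 0→n2, 1→n2.
Exploring the product automaton M × N from the start pair (A, n0), following both machines on each input symbol, reaches 5 state pairs: (A, n0), (C, n1), (D, n2), (C, n2), (A, n2).
M accepts in {D} and N accepts in {n1}; no reachable pair has both components accepting, so no string drives both machines to acceptance simultaneously and L(M) ∩ L(N) = ∅.
So no string is accepted by both, and the intersection is empty.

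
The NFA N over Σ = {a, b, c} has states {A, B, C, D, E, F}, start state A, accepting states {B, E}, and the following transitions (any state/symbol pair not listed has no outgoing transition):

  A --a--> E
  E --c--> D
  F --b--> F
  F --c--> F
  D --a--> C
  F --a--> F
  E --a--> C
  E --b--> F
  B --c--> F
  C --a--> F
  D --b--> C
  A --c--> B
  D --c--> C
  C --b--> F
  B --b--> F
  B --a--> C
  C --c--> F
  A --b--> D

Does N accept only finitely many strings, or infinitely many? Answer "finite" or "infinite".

finite

The useful states (reachable from A and able to reach an accepting state) are {A, B, E}.
Restricted to these states the transition graph has no cycle, so every accepting path has bounded length and L is finite.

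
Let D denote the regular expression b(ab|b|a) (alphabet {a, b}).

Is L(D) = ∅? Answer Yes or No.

No

The string ba matches the expression, so it belongs to L(D).
Since L(D) contains at least one string, it is not empty.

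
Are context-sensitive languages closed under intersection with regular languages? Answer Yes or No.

Every regular language is context-sensitive, and context-sensitive languages are closed under intersection (an LBA runs the DFA check and then the LBA for L on the same linear tape).
So the context-sensitive languages are closed under intersection with a regular language.

Yes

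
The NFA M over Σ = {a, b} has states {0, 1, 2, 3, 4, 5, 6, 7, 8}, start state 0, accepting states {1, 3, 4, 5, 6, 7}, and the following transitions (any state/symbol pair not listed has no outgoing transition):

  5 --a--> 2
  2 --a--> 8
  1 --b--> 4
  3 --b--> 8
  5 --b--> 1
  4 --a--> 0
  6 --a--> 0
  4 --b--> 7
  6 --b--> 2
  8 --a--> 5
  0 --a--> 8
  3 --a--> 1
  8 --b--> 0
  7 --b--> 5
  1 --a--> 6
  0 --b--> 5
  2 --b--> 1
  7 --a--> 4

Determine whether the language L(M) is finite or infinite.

infinite

State 0 is reachable from the start and can reach an accepting state, and it lies on the cycle 0 → 8 → 0.
Traversing that cycle any number of times yields accepted strings of unbounded length, so the language is infinite.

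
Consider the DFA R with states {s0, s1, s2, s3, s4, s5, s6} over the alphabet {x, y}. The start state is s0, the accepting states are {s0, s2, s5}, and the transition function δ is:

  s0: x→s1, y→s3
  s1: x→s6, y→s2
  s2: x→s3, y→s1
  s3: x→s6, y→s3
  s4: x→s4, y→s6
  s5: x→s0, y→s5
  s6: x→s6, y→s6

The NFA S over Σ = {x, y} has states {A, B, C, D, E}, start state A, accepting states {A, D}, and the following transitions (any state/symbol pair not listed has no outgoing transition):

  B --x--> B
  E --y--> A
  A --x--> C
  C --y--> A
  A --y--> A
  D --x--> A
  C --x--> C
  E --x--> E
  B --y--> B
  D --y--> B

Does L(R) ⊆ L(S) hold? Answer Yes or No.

Exploring the product automaton R × S from the start pair (s0, A), following both machines on each input symbol, reaches 8 state pairs: (s0, A), (s1, C), (s3, A), (s6, C), (s2, A), (s6, A), (s3, C), (s1, A).
R accepts in {s0, s2, s5} and S accepts in {A, D}. The reachable pairs whose R-component is accepting are (s0, A), (s2, A); in each of them the S-component is accepting too, so the product for L(R) \ L(S) (R-component accepting, S-component rejecting) has no reachable accepting pair and the difference is empty.
Hence every string in L(R) is also in L(S).

Yes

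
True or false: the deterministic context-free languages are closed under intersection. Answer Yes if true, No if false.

No

DCFLs are closed under complement (normalise the DPDA to read all of its input, then flip the verdict). If they were also closed under intersection, De Morgan would make them closed under union; but {aⁿbⁿ : n≥0} and {aⁿb²ⁿ : n≥0} are DCFLs (push the a's; pop one per b, respectively one per two b's) whose union no deterministic PDA accepts: a DPDA for it would have a single run on aⁿb²ⁿ, accepting after the prefix aⁿbⁿ and accepting again after n more b's; an ordinary PDA that simulates it on a's and b's and, at any moment when it is accepting, may switch to reading only a fresh letter c while feeding each c to the simulation as a b, would accept aⁱbʲcᵏ (k≥1) exactly when both aⁱbʲ and aⁱbʲ⁺ᵏ are in the language, i.e. its language intersected with the regular set a*b*c⁺ would be exactly {aⁿbⁿcⁿ : n≥1} — impossible, since context-free languages are closed under intersection with regular sets and {aⁿbⁿcⁿ} is not context-free.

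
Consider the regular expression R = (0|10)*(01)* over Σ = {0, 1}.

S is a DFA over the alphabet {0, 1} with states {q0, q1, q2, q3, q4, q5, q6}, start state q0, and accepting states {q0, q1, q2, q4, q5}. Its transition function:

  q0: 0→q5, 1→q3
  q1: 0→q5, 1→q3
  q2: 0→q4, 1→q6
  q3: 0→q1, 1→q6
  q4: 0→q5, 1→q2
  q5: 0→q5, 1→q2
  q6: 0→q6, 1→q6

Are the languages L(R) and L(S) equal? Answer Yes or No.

Yes

Converting the expression R to a DFA (subset construction, then merging equivalent states) gives the minimal DFA with states {r0, r1, r2, r3, r4}, start state r0, accepting states {r0, r1, r3} and transitions r0: 0→r1, 1→r2; r1: 0→r1, 1→r3; r2: 0→r0, 1→r4; r3: 0→r1, 1→r4; r4: 0→r4, 1→r4.
Exploring the product automaton R × S from the start pair (r0, q0), following both machines on each input symbol, reaches 7 state pairs: (r0, q0), (r1, q5), (r2, q3), (r3, q2), (r0, q1), (r4, q6), (r1, q4).
R accepts in {r0, r1, r3} and S accepts in {q0, q1, q2, q4, q5}. In every reachable pair the two components are either both accepting — (r0, q0), (r1, q5), (r3, q2), (r0, q1), (r1, q4) — or both non-accepting, so no string is accepted by exactly one of the machines: L(R) \ L(S) and L(S) \ L(R) are both empty.
Hence every string is accepted by R iff it is accepted by S, and the two languages coincide.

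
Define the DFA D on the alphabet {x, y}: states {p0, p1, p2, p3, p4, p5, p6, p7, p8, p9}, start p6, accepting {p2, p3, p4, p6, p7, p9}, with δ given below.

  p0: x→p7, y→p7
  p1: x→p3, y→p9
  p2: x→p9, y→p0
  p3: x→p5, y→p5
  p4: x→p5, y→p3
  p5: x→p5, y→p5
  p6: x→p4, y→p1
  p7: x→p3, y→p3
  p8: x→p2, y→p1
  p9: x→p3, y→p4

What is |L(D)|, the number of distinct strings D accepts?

The useful subgraph on states {p1, p3, p4, p6, p9} is acyclic, so L(D) is finite; the longest accepting path visits 5 useful states, giving maximum string length 4.
Counting accepting paths from p6 by length: 1 of length 0, 1 of length 1, 3 of length 2, 2 of length 3, 1 of length 4. Total 8.

8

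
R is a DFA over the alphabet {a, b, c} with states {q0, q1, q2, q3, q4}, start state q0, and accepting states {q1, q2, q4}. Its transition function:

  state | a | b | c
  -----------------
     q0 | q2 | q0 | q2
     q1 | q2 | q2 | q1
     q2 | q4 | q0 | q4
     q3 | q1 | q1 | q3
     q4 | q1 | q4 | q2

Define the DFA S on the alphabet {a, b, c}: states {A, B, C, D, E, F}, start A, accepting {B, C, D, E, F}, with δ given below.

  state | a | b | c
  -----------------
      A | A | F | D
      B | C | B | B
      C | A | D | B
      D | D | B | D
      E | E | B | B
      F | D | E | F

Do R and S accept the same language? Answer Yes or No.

The string a is accepted by R but rejected by S.
So L(R) ≠ L(S).

No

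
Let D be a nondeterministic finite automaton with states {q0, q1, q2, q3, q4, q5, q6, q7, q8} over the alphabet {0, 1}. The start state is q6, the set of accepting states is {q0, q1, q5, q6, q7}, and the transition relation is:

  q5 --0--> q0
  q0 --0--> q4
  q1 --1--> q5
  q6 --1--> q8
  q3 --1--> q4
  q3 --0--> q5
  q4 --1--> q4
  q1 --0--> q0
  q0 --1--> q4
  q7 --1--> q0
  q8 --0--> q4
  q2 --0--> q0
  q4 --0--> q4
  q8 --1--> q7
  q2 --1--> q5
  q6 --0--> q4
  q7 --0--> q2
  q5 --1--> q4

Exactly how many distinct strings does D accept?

The useful subgraph on states {q0, q2, q5, q6, q7, q8} is acyclic, so L(D) is finite; the longest accepting path visits 6 useful states, giving maximum string length 5.
Counting accepting paths from q6 by length: 1 of length 0, 1 of length 2, 1 of length 3, 2 of length 4, 1 of length 5. Total 6.

6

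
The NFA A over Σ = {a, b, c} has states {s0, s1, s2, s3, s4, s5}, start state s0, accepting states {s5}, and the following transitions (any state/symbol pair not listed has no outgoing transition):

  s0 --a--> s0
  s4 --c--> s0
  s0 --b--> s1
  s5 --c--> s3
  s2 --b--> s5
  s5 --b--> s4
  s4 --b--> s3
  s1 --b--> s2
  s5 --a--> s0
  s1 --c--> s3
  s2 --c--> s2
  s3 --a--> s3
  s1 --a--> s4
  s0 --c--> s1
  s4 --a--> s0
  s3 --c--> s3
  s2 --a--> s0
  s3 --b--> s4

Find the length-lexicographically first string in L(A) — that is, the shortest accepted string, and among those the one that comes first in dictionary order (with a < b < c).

A breadth-first search from s0 reaches an accepting state first via the path s0 → s1 → s2 → s5 on input bbb.
No string of length < 3 is accepted (BFS exhausts all shorter strings without reaching an accepting state), and bbb is the lexicographically least accepting string of length 3.

bbb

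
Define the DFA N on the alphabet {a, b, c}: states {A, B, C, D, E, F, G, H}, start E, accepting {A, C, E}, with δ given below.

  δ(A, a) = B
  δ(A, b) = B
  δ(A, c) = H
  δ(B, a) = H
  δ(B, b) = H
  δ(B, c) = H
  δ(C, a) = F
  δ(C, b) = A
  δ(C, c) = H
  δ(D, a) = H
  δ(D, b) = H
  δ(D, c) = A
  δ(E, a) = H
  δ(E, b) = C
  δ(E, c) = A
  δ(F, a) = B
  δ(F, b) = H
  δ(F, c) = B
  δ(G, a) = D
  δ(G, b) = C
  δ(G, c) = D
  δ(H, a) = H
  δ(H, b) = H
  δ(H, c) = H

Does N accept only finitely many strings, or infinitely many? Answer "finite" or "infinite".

The useful states (reachable from E and able to reach an accepting state) are {A, C, E}.
Restricted to these states the transition graph has no cycle, so every accepting path has bounded length and L is finite.

finite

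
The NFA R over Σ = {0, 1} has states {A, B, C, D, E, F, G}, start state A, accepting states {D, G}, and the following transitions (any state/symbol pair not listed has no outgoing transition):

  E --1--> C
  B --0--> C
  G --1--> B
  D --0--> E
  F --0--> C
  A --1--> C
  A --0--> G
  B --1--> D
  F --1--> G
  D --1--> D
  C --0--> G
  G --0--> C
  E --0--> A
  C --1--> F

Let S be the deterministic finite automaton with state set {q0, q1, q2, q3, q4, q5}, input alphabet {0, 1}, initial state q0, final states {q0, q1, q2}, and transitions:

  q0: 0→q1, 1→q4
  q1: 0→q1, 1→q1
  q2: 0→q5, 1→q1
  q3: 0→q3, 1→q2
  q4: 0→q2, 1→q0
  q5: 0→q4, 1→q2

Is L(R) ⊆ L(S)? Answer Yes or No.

No

The string 111 is in L(R) but not in L(S).
So L(R) ⊄ L(S).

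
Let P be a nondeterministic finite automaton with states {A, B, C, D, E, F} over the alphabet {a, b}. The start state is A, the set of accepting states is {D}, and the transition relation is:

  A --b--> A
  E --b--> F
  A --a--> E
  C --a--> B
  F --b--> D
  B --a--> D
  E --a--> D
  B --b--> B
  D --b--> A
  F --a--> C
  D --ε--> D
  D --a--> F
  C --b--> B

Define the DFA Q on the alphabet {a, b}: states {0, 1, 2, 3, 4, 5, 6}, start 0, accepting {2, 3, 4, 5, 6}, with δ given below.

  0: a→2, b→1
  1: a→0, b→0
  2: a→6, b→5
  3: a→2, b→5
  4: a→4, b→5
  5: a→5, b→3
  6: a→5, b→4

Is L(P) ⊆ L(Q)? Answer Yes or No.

No

The string babb is in L(P) but not in L(Q).
So L(P) ⊄ L(Q).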